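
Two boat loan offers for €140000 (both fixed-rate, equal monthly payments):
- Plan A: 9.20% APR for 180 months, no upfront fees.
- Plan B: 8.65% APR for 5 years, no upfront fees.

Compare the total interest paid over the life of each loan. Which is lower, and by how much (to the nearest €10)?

Plan A: monthly rate = 9.2%/12 = 0.0076667; payment = 140,000 × 0.0076667 / (1 − (1+0.0076667)^−180) = €1,436.68.
Total interest on Plan A = 180 × €1,436.68 − €140,000 = €118,602.40.
Plan B: at 8.65% the monthly rate is 0.0072083, so the payment is 140,000 × 0.0072083 / (1 − 1.0072083^−60) = €2,882.45.
Total interest on Plan B = 60 × €2,882.45 − €140,000 = €32,947.00.
Plan B is lower by €85,655.40.

Plan B by €85,660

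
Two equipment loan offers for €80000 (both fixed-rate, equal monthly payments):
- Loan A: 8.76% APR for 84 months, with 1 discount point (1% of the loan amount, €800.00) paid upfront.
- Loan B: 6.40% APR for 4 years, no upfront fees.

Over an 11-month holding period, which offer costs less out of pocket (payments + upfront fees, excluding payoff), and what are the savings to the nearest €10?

Loan A by €5,980

Loan A: at 8.76% the monthly rate is 0.0073000, so the payment is 80,000 × 0.0073000 / (1 − 1.0073000^−84) = €1,277.40.
Loan B: at 6.40% the monthly rate is 0.0053333, so the payment is 80,000 × 0.0053333 / (1 − 1.0053333^−48) = €1,893.51.
Over 11 months: Loan A costs 11 × €1,277.40 + €800.00 = €14,851.40; Loan B costs 11 × €1,893.51 = €20,828.61.
Loan A is cheaper by €20,828.61 − €14,851.40 = €5,977.21.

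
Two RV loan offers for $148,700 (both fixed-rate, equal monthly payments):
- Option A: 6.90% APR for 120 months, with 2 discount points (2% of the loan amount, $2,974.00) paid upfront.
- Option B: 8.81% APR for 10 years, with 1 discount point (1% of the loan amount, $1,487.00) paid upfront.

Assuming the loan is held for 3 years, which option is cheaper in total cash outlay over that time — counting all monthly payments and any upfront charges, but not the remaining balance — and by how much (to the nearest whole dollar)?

Option A by $3,896

Option A: monthly rate = 6.9%/12 = 0.0057500; payment = 148,700 × 0.0057500 / (1 − (1+0.0057500)^−120) = $1,718.88.
Option B: monthly rate = 8.81%/12 = 0.0073417; payment = 148,700 × 0.0073417 / (1 − (1+0.0073417)^−120) = $1,868.41.
Over 36 months: Option A costs 36 × $1,718.88 + $2,974.00 = $64,853.68; Option B costs 36 × $1,868.41 + $1,487.00 = $68,749.76.
Option A is cheaper by $68,749.76 − $64,853.68 = $3,896.08.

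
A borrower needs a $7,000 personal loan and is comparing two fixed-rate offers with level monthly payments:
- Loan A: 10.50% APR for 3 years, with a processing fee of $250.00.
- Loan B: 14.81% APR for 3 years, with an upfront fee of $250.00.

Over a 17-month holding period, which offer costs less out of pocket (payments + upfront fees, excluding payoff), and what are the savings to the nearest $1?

Loan A by $246

Loan A: monthly rate = 10.5%/12 = 0.0087500; payment = 7,000 × 0.0087500 / (1 − (1+0.0087500)^−36) = $227.52.
Loan B: monthly rate = 14.81%/12 = 0.0123417; payment = 7,000 × 0.0123417 / (1 − (1+0.0123417)^−36) = $242.01.
Over 17 months: Loan A costs 17 × $227.52 + $250.00 = $4,117.84; Loan B costs 17 × $242.01 + $250.00 = $4,364.17.
Loan A is cheaper by $4,364.17 − $4,117.84 = $246.33.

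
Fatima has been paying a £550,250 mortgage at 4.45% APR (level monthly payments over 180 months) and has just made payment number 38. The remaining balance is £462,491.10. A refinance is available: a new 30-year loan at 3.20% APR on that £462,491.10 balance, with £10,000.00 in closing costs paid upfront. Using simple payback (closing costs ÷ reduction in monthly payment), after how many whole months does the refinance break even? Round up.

5 months

Current payment = 550,250 × 4.45%/12 / (1 − (1+0.0037083)^−180) = £4,195.33.
Refinanced payment = 462,491.10 × 0.0026667 / (1 − (1+0.0026667)^−360) = £2,000.12.
Monthly savings = £4,195.33 − £2,000.12 = £2,195.21.
Break-even = £10,000.00 / £2,195.21 = 4.56 → 5 months.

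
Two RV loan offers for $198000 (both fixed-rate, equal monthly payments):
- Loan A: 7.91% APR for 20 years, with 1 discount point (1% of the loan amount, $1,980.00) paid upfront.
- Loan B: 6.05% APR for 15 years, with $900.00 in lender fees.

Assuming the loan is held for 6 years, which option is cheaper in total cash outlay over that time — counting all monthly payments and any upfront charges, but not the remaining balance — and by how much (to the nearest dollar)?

Loan A: at 7.91% the monthly rate is 0.0065917, so the payment is 198,000 × 0.0065917 / (1 − 1.0065917^−240) = $1,645.08.
Loan B: at 6.05% the monthly rate is 0.0050417, so the payment is 198,000 × 0.0050417 / (1 − 1.0050417^−180) = $1,676.19.
Over 72 months: Loan A costs 72 × $1,645.08 + $1,980.00 = $120,425.76; Loan B costs 72 × $1,676.19 + $900.00 = $121,585.68.
Loan A is cheaper by $121,585.68 − $120,425.76 = $1,159.92.

Loan A by $1,160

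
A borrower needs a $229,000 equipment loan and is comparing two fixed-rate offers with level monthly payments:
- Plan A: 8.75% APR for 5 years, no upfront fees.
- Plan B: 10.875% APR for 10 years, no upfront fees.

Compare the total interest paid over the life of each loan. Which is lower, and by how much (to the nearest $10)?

Plan A: at 8.75% the monthly rate is 0.0072917, so the payment is 229,000 × 0.0072917 / (1 − 1.0072917^−60) = $4,725.93.
Total interest on Plan A = 60 × $4,725.93 − $229,000 = $54,555.80.
Plan B: at 10.875% the monthly rate is 0.0090625, so the payment is 229,000 × 0.0090625 / (1 − 1.0090625^−120) = $3,138.29.
Total interest on Plan B = 120 × $3,138.29 − $229,000 = $147,594.80.
Plan A is lower by $93,039.00.

Plan A by $93,040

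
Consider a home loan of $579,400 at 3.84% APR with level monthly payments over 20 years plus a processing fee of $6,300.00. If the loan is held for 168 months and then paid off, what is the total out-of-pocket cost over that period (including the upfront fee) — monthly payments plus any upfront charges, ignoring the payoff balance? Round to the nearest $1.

At 3.84% the monthly rate is 0.0032000, so the payment is 579,400 × 0.0032000 / (1 − 1.0032000^−240) = $3,462.39.
Total outlay = 168 × $3,462.39 + $6,300.00 = $587,981.52.

$587,982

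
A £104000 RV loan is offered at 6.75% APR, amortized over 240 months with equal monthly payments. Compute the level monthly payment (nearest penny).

£790.78

At 6.75% the monthly rate is 0.0056250, so the payment is 104,000 × 0.0056250 / (1 − 1.0056250^−240) = £790.78.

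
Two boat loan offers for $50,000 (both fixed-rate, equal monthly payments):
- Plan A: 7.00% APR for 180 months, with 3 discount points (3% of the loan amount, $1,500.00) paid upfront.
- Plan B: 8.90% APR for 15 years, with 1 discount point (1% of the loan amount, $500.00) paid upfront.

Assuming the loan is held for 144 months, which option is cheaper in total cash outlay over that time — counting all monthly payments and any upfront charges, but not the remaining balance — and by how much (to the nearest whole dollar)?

Plan A by $6,884

Plan A: monthly rate = 7%/12 = 0.0058333; payment = 50,000 × 0.0058333 / (1 − (1+0.0058333)^−180) = $449.41.
Plan B: monthly rate = 8.9%/12 = 0.0074167; payment = 50,000 × 0.0074167 / (1 − (1+0.0074167)^−180) = $504.16.
Over 144 months: Plan A costs 144 × $449.41 + $1,500.00 = $66,215.04; Plan B costs 144 × $504.16 + $500.00 = $73,099.04.
Plan A is cheaper by $73,099.04 − $66,215.04 = $6,884.00.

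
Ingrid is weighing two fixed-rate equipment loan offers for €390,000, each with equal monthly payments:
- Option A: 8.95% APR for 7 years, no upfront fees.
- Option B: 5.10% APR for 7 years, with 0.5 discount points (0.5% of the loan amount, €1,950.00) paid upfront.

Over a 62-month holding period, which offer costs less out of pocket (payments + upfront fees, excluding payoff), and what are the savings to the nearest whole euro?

Option A: at 8.95% the monthly rate is 0.0074583, so the payment is 390,000 × 0.0074583 / (1 − 1.0074583^−84) = €6,264.85.
Option B: at 5.10% the monthly rate is 0.0042500, so the payment is 390,000 × 0.0042500 / (1 − 1.0042500^−84) = €5,530.57.
Over 62 months: Option A costs 62 × €6,264.85 = €388,420.70; Option B costs 62 × €5,530.57 + €1,950.00 = €344,845.34.
Option B is cheaper by €388,420.70 − €344,845.34 = €43,575.36.

Option B by €43,575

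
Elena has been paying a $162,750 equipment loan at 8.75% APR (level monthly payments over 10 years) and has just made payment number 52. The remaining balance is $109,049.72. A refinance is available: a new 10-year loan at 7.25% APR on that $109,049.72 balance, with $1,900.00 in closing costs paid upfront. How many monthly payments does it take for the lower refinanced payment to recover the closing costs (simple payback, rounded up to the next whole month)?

3 months

Current payment = 162,750 × 8.75%/12 / (1 − (1+0.0072917)^−120) = $2,039.69.
Refinanced payment = 109,049.72 × 0.0060417 / (1 − (1+0.0060417)^−120) = $1,280.26.
Monthly savings = $2,039.69 − $1,280.26 = $759.43.
Break-even = $1,900.00 / $759.43 = 2.50 → 3 months.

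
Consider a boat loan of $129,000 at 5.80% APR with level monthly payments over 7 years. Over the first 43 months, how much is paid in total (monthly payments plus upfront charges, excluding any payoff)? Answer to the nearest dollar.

At 5.80% the monthly rate is 0.0048333, so the payment is 129,000 × 0.0048333 / (1 − 1.0048333^−84) = $1,872.16.
Total outlay = 43 × $1,872.16 = $80,502.88.

$80,503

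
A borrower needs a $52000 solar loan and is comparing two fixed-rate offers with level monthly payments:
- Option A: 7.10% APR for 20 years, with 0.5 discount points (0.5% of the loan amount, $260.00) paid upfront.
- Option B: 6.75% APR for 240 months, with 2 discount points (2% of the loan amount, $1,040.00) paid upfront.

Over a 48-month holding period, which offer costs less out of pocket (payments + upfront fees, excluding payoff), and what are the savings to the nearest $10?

Option A by $260

Option A: monthly rate = 7.1%/12 = 0.0059167; payment = 52,000 × 0.0059167 / (1 − (1+0.0059167)^−240) = $406.28.
Option B: at 6.75% the monthly rate is 0.0056250, so the payment is 52,000 × 0.0056250 / (1 − 1.0056250^−240) = $395.39.
Over 48 months: Option A costs 48 × $406.28 + $260.00 = $19,761.44; Option B costs 48 × $395.39 + $1,040.00 = $20,018.72.
Option A is cheaper by $20,018.72 − $19,761.44 = $257.28.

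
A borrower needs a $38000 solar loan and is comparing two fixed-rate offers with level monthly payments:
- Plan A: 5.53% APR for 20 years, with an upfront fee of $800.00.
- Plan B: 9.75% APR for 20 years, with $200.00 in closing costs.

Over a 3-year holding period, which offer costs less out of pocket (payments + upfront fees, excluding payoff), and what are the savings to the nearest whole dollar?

Plan A by $2,942

Plan A: at 5.53% the monthly rate is 0.0046083, so the payment is 38,000 × 0.0046083 / (1 − 1.0046083^−240) = $262.04.
Plan B: monthly rate = 9.75%/12 = 0.0081250; payment = 38,000 × 0.0081250 / (1 − (1+0.0081250)^−240) = $360.44.
Over 36 months: Plan A costs 36 × $262.04 + $800.00 = $10,233.44; Plan B costs 36 × $360.44 + $200.00 = $13,175.84.
Plan A is cheaper by $13,175.84 − $10,233.44 = $2,942.40.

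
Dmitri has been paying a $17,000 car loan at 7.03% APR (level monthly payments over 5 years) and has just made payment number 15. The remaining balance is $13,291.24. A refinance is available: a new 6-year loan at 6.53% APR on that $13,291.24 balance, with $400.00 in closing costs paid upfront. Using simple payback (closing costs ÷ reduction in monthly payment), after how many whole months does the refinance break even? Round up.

4 months

Current payment = 17,000 × 7.03%/12 / (1 − (1+0.0058583)^−60) = $336.86.
Refinanced payment = 13,291.24 × 0.0054417 / (1 − (1+0.0054417)^−72) = $223.61.
Monthly savings = $336.86 − $223.61 = $113.25.
Break-even = $400.00 / $113.25 = 3.53 → 4 months.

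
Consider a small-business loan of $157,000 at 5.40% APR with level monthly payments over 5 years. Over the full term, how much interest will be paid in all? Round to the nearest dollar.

$22,498

At 5.40% the monthly rate is 0.0045000, so the payment is 157,000 × 0.0045000 / (1 − 1.0045000^−60) = $2,991.64.
Total paid = 60 × $2,991.64 = $179,498.40; interest = $179,498.40 − $157,000 = $22,498.40.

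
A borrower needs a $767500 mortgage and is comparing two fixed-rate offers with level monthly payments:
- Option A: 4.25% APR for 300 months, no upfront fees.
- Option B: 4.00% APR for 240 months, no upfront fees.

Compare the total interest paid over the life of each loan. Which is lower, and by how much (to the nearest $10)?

Option A: monthly rate = 4.25%/12 = 0.0035417; payment = 767,500 × 0.0035417 / (1 − (1+0.0035417)^−300) = $4,157.84.
Total interest on Option A = 300 × $4,157.84 − $767,500 = $479,852.00.
Option B: at 4.00% the monthly rate is 0.0033333, so the payment is 767,500 × 0.0033333 / (1 − 1.0033333^−240) = $4,650.90.
Total interest on Option B = 240 × $4,650.90 − $767,500 = $348,716.00.
Option B is lower by $131,136.00.

Option B by $131,140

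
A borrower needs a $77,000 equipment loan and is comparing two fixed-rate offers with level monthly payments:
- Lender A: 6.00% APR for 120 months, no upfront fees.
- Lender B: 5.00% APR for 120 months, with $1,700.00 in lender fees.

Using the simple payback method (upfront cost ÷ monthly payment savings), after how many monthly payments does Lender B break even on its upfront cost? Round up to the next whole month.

45 months

Lender A: monthly rate = 6%/12 = 0.0050000; payment = 77,000 × 0.0050000 / (1 − (1+0.0050000)^−120) = $854.86.
Lender B: monthly rate = 5%/12 = 0.0041667; payment = 77,000 × 0.0041667 / (1 − (1+0.0041667)^−120) = $816.70.
Monthly savings = $854.86 − $816.70 = $38.16.
Break-even = $1,700.00 / $38.16 = 44.55 → 45 months.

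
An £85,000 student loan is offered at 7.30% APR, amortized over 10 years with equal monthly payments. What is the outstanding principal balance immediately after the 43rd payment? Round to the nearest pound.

With monthly rate i = 7.3%/12 = 0.0060833, the balance after k of n payments is P · [(1+i)^n − (1+i)^k] / [(1+i)^n − 1].
(1+0.0060833)^120 = 2.07049674 and (1+0.0060833)^43 = 1.29795623, so the balance is 85,000 × (2.07049674 − 1.29795623) / (2.07049674 − 1) = £61,341.56.

£61,342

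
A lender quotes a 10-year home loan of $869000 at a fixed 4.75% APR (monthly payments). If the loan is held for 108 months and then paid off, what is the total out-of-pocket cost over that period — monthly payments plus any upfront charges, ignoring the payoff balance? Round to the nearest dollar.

$984,017

At 4.75% the monthly rate is 0.0039583, so the payment is 869,000 × 0.0039583 / (1 − 1.0039583^−120) = $9,111.27.
Total outlay = 108 × $9,111.27 = $984,017.16.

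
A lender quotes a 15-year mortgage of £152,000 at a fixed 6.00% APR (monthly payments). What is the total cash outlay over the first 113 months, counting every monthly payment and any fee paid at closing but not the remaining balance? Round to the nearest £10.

£144,940

At 6.00% the monthly rate is 0.0050000, so the payment is 152,000 × 0.0050000 / (1 − 1.0050000^−180) = £1,282.66.
Total outlay = 113 × £1,282.66 = £144,940.58.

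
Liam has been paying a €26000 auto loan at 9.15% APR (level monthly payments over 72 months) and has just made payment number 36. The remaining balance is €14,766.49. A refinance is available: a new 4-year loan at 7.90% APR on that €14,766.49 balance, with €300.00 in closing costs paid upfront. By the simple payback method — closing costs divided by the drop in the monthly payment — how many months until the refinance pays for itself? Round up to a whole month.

3 months

Current payment = 26,000 × 9.15%/12 / (1 − (1+0.0076250)^−72) = €470.60.
Refinanced payment = 14,766.49 × 0.0065833 / (1 − (1+0.0065833)^−48) = €359.80.
Monthly savings = €470.60 − €359.80 = €110.80.
Break-even = €300.00 / €110.80 = 2.71 → 3 months.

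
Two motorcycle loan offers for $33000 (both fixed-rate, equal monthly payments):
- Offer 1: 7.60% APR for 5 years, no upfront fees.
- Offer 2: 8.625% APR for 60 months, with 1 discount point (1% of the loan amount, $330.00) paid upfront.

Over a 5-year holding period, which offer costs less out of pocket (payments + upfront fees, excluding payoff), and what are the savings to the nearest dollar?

Offer 1 by $1,303

Offer 1: at 7.60% the monthly rate is 0.0063333, so the payment is 33,000 × 0.0063333 / (1 − 1.0063333^−60) = $662.82.
Offer 2: at 8.625% the monthly rate is 0.0071875, so the payment is 33,000 × 0.0071875 / (1 − 1.0071875^−60) = $679.04.
Over 60 months: Offer 1 costs 60 × $662.82 = $39,769.20; Offer 2 costs 60 × $679.04 + $330.00 = $41,072.40.
Offer 1 is cheaper by $41,072.40 − $39,769.20 = $1,303.20.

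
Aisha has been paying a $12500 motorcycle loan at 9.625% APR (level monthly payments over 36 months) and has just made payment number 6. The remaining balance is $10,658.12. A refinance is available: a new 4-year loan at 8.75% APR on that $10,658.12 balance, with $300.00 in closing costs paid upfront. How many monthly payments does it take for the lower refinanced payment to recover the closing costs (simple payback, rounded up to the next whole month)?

Current payment = 12,500 × 9.625%/12 / (1 − (1+0.0080208)^−36) = $401.14.
Refinanced payment = 10,658.12 × 0.0072917 / (1 − (1+0.0072917)^−48) = $263.96.
Monthly savings = $401.14 − $263.96 = $137.18.
Break-even = $300.00 / $137.18 = 2.19 → 3 months.

3 months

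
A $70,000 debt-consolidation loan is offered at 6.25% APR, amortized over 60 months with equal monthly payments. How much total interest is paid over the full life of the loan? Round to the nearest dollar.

$11,687

At 6.25% the monthly rate is 0.0052083, so the payment is 70,000 × 0.0052083 / (1 − 1.0052083^−60) = $1,361.45.
Total paid = 60 × $1,361.45 = $81,687.00; interest = $81,687.00 − $70,000 = $11,687.00.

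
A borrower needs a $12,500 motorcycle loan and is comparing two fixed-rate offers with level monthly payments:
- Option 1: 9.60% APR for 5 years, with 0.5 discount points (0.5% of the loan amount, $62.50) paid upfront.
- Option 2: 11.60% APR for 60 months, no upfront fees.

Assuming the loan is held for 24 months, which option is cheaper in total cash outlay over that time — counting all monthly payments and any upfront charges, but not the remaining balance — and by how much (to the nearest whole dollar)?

Option 1: at 9.60% the monthly rate is 0.0080000, so the payment is 12,500 × 0.0080000 / (1 − 1.0080000^−60) = $263.13.
Option 2: monthly rate = 11.6%/12 = 0.0096667; payment = 12,500 × 0.0096667 / (1 − (1+0.0096667)^−60) = $275.54.
Over 24 months: Option 1 costs 24 × $263.13 + $62.50 = $6,377.62; Option 2 costs 24 × $275.54 = $6,612.96.
Option 1 is cheaper by $6,612.96 − $6,377.62 = $235.34.

Option 1 by $235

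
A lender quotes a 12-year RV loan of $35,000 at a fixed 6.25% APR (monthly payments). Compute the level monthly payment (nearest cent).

$346.09

At 6.25% the monthly rate is 0.0052083, so the payment is 35,000 × 0.0052083 / (1 − 1.0052083^−144) = $346.09.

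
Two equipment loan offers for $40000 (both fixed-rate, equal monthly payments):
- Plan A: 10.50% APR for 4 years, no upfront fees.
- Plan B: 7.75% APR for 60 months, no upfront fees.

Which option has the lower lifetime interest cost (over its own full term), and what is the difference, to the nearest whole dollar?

Plan B by $782

Plan A: at 10.50% the monthly rate is 0.0087500, so the payment is 40,000 × 0.0087500 / (1 − 1.0087500^−48) = $1,024.14.
Total interest on Plan A = 48 × $1,024.14 − $40,000 = $9,158.72.
Plan B: monthly rate = 7.75%/12 = 0.0064583; payment = 40,000 × 0.0064583 / (1 − (1+0.0064583)^−60) = $806.28.
Total interest on Plan B = 60 × $806.28 − $40,000 = $8,376.80.
Plan B is lower by $781.92.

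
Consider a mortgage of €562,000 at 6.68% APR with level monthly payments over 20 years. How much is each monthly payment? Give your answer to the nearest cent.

€4,249.89

Monthly rate = 6.68%/12 = 0.0055667; payment = 562,000 × 0.0055667 / (1 − (1+0.0055667)^−240) = €4,249.89.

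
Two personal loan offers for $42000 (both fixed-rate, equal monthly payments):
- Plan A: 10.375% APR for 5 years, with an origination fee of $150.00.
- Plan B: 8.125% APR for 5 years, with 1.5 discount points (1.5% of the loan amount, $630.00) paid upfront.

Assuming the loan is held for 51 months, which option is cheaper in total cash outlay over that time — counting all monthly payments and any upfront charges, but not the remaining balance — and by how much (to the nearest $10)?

Plan A: at 10.375% the monthly rate is 0.0086458, so the payment is 42,000 × 0.0086458 / (1 − 1.0086458^−60) = $900.15.
Plan B: at 8.125% the monthly rate is 0.0067708, so the payment is 42,000 × 0.0067708 / (1 − 1.0067708^−60) = $854.12.
Over 51 months: Plan A costs 51 × $900.15 + $150.00 = $46,057.65; Plan B costs 51 × $854.12 + $630.00 = $44,190.12.
Plan B is cheaper by $46,057.65 − $44,190.12 = $1,867.53.

Plan B by $1,870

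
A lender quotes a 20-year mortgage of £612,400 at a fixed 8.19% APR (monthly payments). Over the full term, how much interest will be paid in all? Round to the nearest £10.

At 8.19% the monthly rate is 0.0068250, so the payment is 612,400 × 0.0068250 / (1 − 1.0068250^−240) = £5,195.01.
Total paid = 240 × £5,195.01 = £1,246,802.40; interest = £1,246,802.40 − £612,400 = £634,402.40.

£634,400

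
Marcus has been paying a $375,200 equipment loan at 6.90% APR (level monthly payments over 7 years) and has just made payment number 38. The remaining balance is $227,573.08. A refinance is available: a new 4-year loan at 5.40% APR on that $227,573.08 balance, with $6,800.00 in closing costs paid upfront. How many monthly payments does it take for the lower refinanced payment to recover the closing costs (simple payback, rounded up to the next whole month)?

19 months

Current payment = 375,200 × 6.9%/12 / (1 − (1+0.0057500)^−84) = $5,644.45.
Refinanced payment = 227,573.08 × 0.0045000 / (1 − (1+0.0045000)^−48) = $5,282.18.
Monthly savings = $5,644.45 − $5,282.18 = $362.27.
Break-even = $6,800.00 / $362.27 = 18.77 → 19 months.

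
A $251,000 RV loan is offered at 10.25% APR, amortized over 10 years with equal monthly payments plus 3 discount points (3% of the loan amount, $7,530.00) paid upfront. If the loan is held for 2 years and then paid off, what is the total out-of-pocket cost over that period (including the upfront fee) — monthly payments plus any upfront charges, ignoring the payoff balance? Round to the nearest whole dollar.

$87,974

Monthly rate = 10.25%/12 = 0.0085417; payment = 251,000 × 0.0085417 / (1 − (1+0.0085417)^−120) = $3,351.83.
Total outlay = 24 × $3,351.83 + $7,530.00 = $87,973.92.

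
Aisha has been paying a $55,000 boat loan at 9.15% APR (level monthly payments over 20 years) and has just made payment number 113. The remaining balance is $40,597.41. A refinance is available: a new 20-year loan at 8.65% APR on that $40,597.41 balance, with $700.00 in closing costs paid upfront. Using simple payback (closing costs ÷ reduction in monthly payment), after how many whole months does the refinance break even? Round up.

5 months

Current payment = 55,000 × 9.15%/12 / (1 − (1+0.0076250)^−240) = $500.17.
Refinanced payment = 40,597.41 × 0.0072083 / (1 − (1+0.0072083)^−240) = $356.18.
Monthly savings = $500.17 − $356.18 = $143.99.
Break-even = $700.00 / $143.99 = 4.86 → 5 months.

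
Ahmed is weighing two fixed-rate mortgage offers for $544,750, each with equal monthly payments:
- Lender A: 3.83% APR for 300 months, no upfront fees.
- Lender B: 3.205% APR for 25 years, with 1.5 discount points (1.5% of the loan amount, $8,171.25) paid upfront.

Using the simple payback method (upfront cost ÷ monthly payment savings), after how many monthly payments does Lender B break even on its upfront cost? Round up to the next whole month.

Lender A: monthly rate = 3.83%/12 = 0.0031917; payment = 544,750 × 0.0031917 / (1 − (1+0.0031917)^−300) = $2,824.50.
Lender B: monthly rate = 3.205%/12 = 0.0026708; payment = 544,750 × 0.0026708 / (1 − (1+0.0026708)^−300) = $2,641.72.
Monthly savings = $2,824.50 − $2,641.72 = $182.78.
Break-even = $8,171.25 / $182.78 = 44.71 → 45 months.

45 months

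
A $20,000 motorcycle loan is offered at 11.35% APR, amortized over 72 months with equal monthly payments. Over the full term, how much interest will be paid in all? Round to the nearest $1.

Monthly rate = 11.35%/12 = 0.0094583; payment = 20,000 × 0.0094583 / (1 − (1+0.0094583)^−72) = $384.28.
Total paid = 72 × $384.28 = $27,668.16; interest = $27,668.16 − $20,000 = $7,668.16.

$7,668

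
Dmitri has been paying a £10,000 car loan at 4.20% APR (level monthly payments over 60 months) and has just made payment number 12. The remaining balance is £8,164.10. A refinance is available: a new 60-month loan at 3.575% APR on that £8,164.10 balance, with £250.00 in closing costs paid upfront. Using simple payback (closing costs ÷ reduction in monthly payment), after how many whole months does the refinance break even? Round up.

Current payment = 10,000 × 4.2%/12 / (1 − (1+0.0035000)^−60) = £185.07.
Refinanced payment = 8,164.10 × 0.0029792 / (1 − (1+0.0029792)^−60) = £148.79.
Monthly savings = £185.07 − £148.79 = £36.28.
Break-even = £250.00 / £36.28 = 6.89 → 7 months.

7 months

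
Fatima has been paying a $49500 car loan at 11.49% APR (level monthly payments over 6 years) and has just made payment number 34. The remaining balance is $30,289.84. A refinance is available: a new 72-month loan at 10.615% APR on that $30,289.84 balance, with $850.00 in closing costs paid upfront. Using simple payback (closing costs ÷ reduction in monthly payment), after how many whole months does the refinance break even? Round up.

Current payment = 49,500 × 11.49%/12 / (1 − (1+0.0095750)^−72) = $954.66.
Refinanced payment = 30,289.84 × 0.0088458 / (1 − (1+0.0088458)^−72) = $570.58.
Monthly savings = $954.66 − $570.58 = $384.08.
Break-even = $850.00 / $384.08 = 2.21 → 3 months.

3 months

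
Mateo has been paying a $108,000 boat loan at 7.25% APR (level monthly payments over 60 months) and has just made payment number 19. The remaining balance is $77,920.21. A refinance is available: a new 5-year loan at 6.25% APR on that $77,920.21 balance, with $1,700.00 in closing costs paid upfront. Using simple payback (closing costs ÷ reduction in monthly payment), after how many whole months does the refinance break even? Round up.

Current payment = 108,000 × 7.25%/12 / (1 − (1+0.0060417)^−60) = $2,151.29.
Refinanced payment = 77,920.21 × 0.0052083 / (1 − (1+0.0052083)^−60) = $1,515.49.
Monthly savings = $2,151.29 − $1,515.49 = $635.80.
Break-even = $1,700.00 / $635.80 = 2.67 → 3 months.

3 months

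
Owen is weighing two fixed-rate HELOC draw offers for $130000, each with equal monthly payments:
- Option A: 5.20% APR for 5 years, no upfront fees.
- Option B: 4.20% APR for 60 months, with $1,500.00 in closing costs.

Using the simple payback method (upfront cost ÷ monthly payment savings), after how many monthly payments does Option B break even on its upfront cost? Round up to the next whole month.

Option A: at 5.20% the monthly rate is 0.0043333, so the payment is 130,000 × 0.0043333 / (1 − 1.0043333^−60) = $2,465.19.
Option B: at 4.20% the monthly rate is 0.0035000, so the payment is 130,000 × 0.0035000 / (1 − 1.0035000^−60) = $2,405.90.
Monthly savings = $2,465.19 − $2,405.90 = $59.29.
Break-even = $1,500.00 / $59.29 = 25.30 → 26 months.

26 months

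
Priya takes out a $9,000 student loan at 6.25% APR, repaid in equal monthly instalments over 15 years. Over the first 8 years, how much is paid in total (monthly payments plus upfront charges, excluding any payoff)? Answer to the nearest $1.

$7,408

Monthly rate = 6.25%/12 = 0.0052083; payment = 9,000 × 0.0052083 / (1 − (1+0.0052083)^−180) = $77.17.
Total outlay = 96 × $77.17 = $7,408.32.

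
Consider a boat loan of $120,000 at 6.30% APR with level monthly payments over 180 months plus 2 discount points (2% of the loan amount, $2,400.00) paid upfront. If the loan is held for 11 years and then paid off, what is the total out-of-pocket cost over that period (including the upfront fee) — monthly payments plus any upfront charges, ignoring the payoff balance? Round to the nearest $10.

$138,650

Monthly rate = 6.3%/12 = 0.0052500; payment = 120,000 × 0.0052500 / (1 − (1+0.0052500)^−180) = $1,032.18.
Total outlay = 132 × $1,032.18 + $2,400.00 = $138,647.76.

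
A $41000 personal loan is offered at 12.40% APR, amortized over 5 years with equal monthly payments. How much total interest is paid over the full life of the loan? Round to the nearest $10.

Monthly rate = 12.4%/12 = 0.0103333; payment = 41,000 × 0.0103333 / (1 − (1+0.0103333)^−60) = $920.33.
Total paid = 60 × $920.33 = $55,219.80; interest = $55,219.80 − $41,000 = $14,219.80.

$14,220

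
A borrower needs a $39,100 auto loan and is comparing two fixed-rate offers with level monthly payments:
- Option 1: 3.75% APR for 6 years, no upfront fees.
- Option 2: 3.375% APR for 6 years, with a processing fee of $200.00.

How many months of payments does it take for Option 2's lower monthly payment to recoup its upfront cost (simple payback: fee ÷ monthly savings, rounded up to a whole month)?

31 months

Option 1: at 3.75% the monthly rate is 0.0031250, so the payment is 39,100 × 0.0031250 / (1 − 1.0031250^−72) = $607.28.
Option 2: at 3.375% the monthly rate is 0.0028125, so the payment is 39,100 × 0.0028125 / (1 − 1.0028125^−72) = $600.66.
Monthly savings = $607.28 − $600.66 = $6.62.
Break-even = $200.00 / $6.62 = 30.21 → 31 months.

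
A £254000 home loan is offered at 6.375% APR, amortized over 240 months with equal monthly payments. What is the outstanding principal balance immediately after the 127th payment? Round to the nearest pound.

With monthly rate i = 6.375%/12 = 0.0053125, the balance after k of n payments is P · [(1+i)^n − (1+i)^k] / [(1+i)^n − 1].
(1+0.0053125)^240 = 3.56664447 and (1+0.0053125)^127 = 1.95991613, so the balance is 254,000 × (3.56664447 − 1.95991613) / (3.56664447 − 1) = £159,004.88.

£159,005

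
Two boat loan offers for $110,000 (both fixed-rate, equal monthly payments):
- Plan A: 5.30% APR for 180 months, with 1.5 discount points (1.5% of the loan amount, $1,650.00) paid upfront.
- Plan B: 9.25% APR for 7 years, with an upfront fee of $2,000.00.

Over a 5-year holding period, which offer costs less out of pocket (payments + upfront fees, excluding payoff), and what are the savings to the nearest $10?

Plan A: at 5.30% the monthly rate is 0.0044167, so the payment is 110,000 × 0.0044167 / (1 − 1.0044167^−180) = $887.16.
Plan B: at 9.25% the monthly rate is 0.0077083, so the payment is 110,000 × 0.0077083 / (1 − 1.0077083^−84) = $1,783.79.
Over 60 months: Plan A costs 60 × $887.16 + $1,650.00 = $54,879.60; Plan B costs 60 × $1,783.79 + $2,000.00 = $109,027.40.
Plan A is cheaper by $109,027.40 − $54,879.60 = $54,147.80.

Plan A by $54,150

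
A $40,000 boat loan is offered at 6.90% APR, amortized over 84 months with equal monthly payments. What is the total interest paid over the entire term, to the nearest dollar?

$10,547

At 6.90% the monthly rate is 0.0057500, so the payment is 40,000 × 0.0057500 / (1 − 1.0057500^−84) = $601.75.
Total paid = 84 × $601.75 = $50,547.00; interest = $50,547.00 − $40,000 = $10,547.00.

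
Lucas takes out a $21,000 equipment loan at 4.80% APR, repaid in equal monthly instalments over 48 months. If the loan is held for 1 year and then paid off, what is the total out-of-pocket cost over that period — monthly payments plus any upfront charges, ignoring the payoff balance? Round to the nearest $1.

Monthly rate = 4.8%/12 = 0.0040000; payment = 21,000 × 0.0040000 / (1 − (1+0.0040000)^−48) = $481.71.
Total outlay = 12 × $481.71 = $5,780.52.

$5,781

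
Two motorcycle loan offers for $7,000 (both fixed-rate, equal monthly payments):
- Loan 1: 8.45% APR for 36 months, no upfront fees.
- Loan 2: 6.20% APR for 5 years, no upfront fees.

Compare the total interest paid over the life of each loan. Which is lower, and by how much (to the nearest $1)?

Loan 1: monthly rate = 8.45%/12 = 0.0070417; payment = 7,000 × 0.0070417 / (1 − (1+0.0070417)^−36) = $220.81.
Total interest on Loan 1 = 36 × $220.81 − $7,000 = $949.16.
Loan 2: monthly rate = 6.2%/12 = 0.0051667; payment = 7,000 × 0.0051667 / (1 − (1+0.0051667)^−60) = $135.98.
Total interest on Loan 2 = 60 × $135.98 − $7,000 = $1,158.80.
Loan 1 is lower by $209.64.

Loan 1 by $210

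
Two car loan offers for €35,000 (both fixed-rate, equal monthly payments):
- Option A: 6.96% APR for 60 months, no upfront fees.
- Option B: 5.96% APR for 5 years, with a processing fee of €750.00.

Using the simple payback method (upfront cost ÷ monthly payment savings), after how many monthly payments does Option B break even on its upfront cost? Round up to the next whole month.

Option A: monthly rate = 6.96%/12 = 0.0058000; payment = 35,000 × 0.0058000 / (1 − (1+0.0058000)^−60) = €692.38.
Option B: at 5.96% the monthly rate is 0.0049667, so the payment is 35,000 × 0.0049667 / (1 − 1.0049667^−60) = €676.00.
Monthly savings = €692.38 − €676.00 = €16.38.
Break-even = €750.00 / €16.38 = 45.79 → 46 months.

46 months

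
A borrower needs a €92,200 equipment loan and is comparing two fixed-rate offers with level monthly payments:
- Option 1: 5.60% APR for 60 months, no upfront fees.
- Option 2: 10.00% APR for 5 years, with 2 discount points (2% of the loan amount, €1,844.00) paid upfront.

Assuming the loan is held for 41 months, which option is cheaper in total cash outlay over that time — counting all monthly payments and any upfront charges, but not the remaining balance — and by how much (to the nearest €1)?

Option 1 by €9,781

Option 1: at 5.60% the monthly rate is 0.0046667, so the payment is 92,200 × 0.0046667 / (1 − 1.0046667^−60) = €1,765.39.
Option 2: at 10.00% the monthly rate is 0.0083333, so the payment is 92,200 × 0.0083333 / (1 − 1.0083333^−60) = €1,958.98.
Over 41 months: Option 1 costs 41 × €1,765.39 = €72,380.99; Option 2 costs 41 × €1,958.98 + €1,844.00 = €82,162.18.
Option 1 is cheaper by €82,162.18 − €72,380.99 = €9,781.19.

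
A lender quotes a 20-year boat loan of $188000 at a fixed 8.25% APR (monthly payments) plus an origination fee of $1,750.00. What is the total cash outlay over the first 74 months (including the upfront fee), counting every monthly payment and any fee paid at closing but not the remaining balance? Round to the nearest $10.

Monthly rate = 8.25%/12 = 0.0068750; payment = 188,000 × 0.0068750 / (1 − (1+0.0068750)^−240) = $1,601.88.
Total outlay = 74 × $1,601.88 + $1,750.00 = $120,289.12.

$120,290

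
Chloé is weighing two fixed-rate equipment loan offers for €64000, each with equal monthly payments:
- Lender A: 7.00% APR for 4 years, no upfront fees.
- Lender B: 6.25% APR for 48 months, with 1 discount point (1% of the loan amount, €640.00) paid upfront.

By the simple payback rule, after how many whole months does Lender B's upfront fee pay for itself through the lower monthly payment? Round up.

Lender A: at 7.00% the monthly rate is 0.0058333, so the payment is 64,000 × 0.0058333 / (1 − 1.0058333^−48) = €1,532.56.
Lender B: monthly rate = 6.25%/12 = 0.0052083; payment = 64,000 × 0.0052083 / (1 − (1+0.0052083)^−48) = €1,510.39.
Monthly savings = €1,532.56 − €1,510.39 = €22.17.
Break-even = €640.00 / €22.17 = 28.87 → 29 months.

29 months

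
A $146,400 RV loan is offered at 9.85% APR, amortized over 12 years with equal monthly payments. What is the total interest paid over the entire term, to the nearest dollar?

Monthly rate = 9.85%/12 = 0.0082083; payment = 146,400 × 0.0082083 / (1 − (1+0.0082083)^−144) = $1,736.93.
Total paid = 144 × $1,736.93 = $250,117.92; interest = $250,117.92 − $146,400 = $103,717.92.

$103,718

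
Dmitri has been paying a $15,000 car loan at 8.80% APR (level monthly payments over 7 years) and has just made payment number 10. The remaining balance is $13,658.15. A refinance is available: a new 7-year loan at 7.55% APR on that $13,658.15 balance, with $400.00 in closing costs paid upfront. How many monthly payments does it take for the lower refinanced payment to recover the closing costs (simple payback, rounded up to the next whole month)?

14 months

Current payment = 15,000 × 8.8%/12 / (1 − (1+0.0073333)^−84) = $239.82.
Refinanced payment = 13,658.15 × 0.0062917 / (1 − (1+0.0062917)^−84) = $209.83.
Monthly savings = $239.82 − $209.83 = $29.99.
Break-even = $400.00 / $29.99 = 13.34 → 14 months.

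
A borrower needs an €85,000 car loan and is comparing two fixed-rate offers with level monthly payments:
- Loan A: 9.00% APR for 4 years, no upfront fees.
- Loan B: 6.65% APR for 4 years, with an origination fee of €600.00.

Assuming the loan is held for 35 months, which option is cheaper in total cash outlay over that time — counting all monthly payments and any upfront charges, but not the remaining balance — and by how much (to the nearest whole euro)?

Loan A: at 9.00% the monthly rate is 0.0075000, so the payment is 85,000 × 0.0075000 / (1 − 1.0075000^−48) = €2,115.23.
Loan B: at 6.65% the monthly rate is 0.0055417, so the payment is 85,000 × 0.0055417 / (1 − 1.0055417^−48) = €2,021.66.
Over 35 months: Loan A costs 35 × €2,115.23 = €74,033.05; Loan B costs 35 × €2,021.66 + €600.00 = €71,358.10.
Loan B is cheaper by €74,033.05 − €71,358.10 = €2,674.95.

Loan B by €2,675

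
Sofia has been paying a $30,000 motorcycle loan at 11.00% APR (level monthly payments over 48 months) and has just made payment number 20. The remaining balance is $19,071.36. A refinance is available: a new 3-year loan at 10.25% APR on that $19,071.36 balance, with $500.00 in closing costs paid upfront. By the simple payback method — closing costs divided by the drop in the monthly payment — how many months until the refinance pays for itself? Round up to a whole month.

Current payment = 30,000 × 11%/12 / (1 − (1+0.0091667)^−48) = $775.37.
Refinanced payment = 19,071.36 × 0.0085417 / (1 − (1+0.0085417)^−36) = $617.62.
Monthly savings = $775.37 − $617.62 = $157.75.
Break-even = $500.00 / $157.75 = 3.17 → 4 months.

4 months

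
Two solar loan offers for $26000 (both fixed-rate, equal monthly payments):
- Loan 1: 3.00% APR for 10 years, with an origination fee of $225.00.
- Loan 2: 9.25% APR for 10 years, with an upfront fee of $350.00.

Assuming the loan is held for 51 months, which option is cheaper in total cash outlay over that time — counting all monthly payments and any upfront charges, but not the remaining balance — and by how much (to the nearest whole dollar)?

Loan 1: monthly rate = 3%/12 = 0.0025000; payment = 26,000 × 0.0025000 / (1 − (1+0.0025000)^−120) = $251.06.
Loan 2: monthly rate = 9.25%/12 = 0.0077083; payment = 26,000 × 0.0077083 / (1 − (1+0.0077083)^−120) = $332.89.
Over 51 months: Loan 1 costs 51 × $251.06 + $225.00 = $13,029.06; Loan 2 costs 51 × $332.89 + $350.00 = $17,327.39.
Loan 1 is cheaper by $17,327.39 − $13,029.06 = $4,298.33.

Loan 1 by $4,298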